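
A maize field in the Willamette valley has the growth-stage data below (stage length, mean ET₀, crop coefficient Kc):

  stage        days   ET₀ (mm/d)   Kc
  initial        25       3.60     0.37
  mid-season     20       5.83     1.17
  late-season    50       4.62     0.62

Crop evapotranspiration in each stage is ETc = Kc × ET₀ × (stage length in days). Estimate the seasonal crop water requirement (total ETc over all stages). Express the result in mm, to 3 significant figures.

initial: 0.37 × 3.60 × 25 = 33.30 mm
mid-season: 1.17 × 5.83 × 20 = 136.42 mm
late-season: 0.62 × 4.62 × 50 = 143.22 mm
Seasonal total = 312.94 mm

313 mm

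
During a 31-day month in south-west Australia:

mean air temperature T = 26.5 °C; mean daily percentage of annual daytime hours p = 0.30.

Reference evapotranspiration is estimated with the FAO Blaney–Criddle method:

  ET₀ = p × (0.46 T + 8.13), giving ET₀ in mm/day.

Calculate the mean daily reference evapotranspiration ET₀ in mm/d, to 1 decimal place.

ET₀ = 0.30 × (0.46 × 26.5 + 8.13) = 0.30 × 20.320 = 6.0960 mm/d

6.1 mm/d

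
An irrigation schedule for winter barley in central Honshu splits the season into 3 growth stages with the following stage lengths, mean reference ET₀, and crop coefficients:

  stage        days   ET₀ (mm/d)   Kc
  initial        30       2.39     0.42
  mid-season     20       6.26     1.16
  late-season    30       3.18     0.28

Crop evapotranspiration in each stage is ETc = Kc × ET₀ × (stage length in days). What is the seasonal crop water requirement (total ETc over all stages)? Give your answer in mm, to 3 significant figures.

202 mm

initial: 0.42 × 2.39 × 30 = 30.11 mm
mid-season: 1.16 × 6.26 × 20 = 145.23 mm
late-season: 0.28 × 3.18 × 30 = 26.71 mm
Seasonal total = 202.05 mm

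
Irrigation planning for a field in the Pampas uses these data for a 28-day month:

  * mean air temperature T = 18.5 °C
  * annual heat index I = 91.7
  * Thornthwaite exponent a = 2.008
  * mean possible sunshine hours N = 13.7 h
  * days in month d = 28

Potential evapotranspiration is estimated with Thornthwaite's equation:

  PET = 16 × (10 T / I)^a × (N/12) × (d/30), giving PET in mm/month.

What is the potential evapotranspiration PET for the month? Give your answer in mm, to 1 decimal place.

69.8 mm

10T/I = 10 × 18.5 / 91.7 = 2.0174
(10T/I)^a = 2.0174^2.008 = 4.0928
Uncorrected PET = 16 × 4.0928 = 65.485 mm
Correction = (N/12)(d/30) = (13.7/12)(28/30) = 1.0656
PET = 65.485 × 1.0656 = 69.781 mm/month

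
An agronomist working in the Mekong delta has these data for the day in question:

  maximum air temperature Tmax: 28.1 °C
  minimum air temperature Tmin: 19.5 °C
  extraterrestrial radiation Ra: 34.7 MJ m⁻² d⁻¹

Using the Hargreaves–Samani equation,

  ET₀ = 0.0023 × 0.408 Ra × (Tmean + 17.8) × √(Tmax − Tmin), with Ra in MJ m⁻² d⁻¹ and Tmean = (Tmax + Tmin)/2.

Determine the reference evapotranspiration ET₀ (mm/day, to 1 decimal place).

Tmean = (28.1 + 19.5)/2 = 23.80 °C
0.408 Ra = 0.408 × 34.7 = 14.1576 mm/d equivalent
ET₀ = 0.0023 × 14.1576 × (23.80 + 17.8) × √8.6 = 0.0023 × 14.1576 × 41.60 × 2.9326 = 3.9725 mm/d

4.0 mm/day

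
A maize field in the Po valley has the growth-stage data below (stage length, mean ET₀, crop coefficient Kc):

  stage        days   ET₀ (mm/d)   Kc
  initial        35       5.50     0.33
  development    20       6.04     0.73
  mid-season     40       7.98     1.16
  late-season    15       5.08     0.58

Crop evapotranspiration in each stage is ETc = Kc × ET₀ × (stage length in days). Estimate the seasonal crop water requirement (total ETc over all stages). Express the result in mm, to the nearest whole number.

566 mm

initial: 0.33 × 5.50 × 35 = 63.53 mm
development: 0.73 × 6.04 × 20 = 88.18 mm
mid-season: 1.16 × 7.98 × 40 = 370.27 mm
late-season: 0.58 × 5.08 × 15 = 44.20 mm
Seasonal total = 566.18 mm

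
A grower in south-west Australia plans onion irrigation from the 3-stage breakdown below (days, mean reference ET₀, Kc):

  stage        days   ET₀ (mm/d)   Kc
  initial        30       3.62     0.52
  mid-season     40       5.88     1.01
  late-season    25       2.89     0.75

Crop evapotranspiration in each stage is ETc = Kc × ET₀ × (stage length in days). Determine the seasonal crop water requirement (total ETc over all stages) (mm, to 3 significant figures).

initial: 0.52 × 3.62 × 30 = 56.47 mm
mid-season: 1.01 × 5.88 × 40 = 237.55 mm
late-season: 0.75 × 2.89 × 25 = 54.19 mm
Seasonal total = 348.21 mm

348 mm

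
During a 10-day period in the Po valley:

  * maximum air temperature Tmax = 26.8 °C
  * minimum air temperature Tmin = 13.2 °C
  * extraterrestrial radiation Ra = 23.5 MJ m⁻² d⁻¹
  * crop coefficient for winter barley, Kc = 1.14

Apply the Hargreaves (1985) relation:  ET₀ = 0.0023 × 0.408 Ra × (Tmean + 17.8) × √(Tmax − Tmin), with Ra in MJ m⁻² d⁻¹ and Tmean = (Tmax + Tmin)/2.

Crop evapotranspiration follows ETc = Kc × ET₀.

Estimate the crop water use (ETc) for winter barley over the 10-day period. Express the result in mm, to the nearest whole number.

Tmean = (26.8 + 13.2)/2 = 20.00 °C
0.408 Ra = 0.408 × 23.5 = 9.5880 mm/d equivalent
ET₀ = 0.0023 × 9.5880 × (20.00 + 17.8) × √13.6 = 0.0023 × 9.5880 × 37.80 × 3.6878 = 3.0741 mm/d
ETc = Kc × ET₀ = 1.14 × 3.0741 = 3.5045 mm/d
Over 10 days: 3.5045 × 10 = 35.045 mm

35 mm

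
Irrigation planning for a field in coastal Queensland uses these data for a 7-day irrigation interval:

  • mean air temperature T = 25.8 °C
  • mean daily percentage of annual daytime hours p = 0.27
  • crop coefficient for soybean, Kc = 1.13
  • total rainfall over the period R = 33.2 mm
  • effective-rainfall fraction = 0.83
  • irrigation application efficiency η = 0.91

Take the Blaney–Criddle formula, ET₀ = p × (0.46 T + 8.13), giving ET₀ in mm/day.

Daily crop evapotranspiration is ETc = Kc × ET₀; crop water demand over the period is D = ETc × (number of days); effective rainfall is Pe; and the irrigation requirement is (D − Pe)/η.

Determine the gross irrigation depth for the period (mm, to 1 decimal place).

ET₀ = 0.27 × (0.46 × 25.8 + 8.13) = 0.27 × 19.998 = 5.3995 mm/d
ETc = Kc × ET₀ = 1.13 × 5.3995 = 6.1014 mm/d
Crop demand D = ETc × 7 d = 6.1014 × 7 = 42.710 mm
Pe = 0.83 × 33.2 = 27.556 mm
D − Pe = 42.710 − 27.556 = 15.154 mm
Gross irrigation = 15.154 / 0.91 = 16.653 mm

16.7 mm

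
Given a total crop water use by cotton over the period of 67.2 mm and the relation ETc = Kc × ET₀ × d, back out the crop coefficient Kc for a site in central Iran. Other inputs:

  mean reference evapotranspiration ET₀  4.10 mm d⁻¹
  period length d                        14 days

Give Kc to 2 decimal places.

1.17

ETc = Kc × ET₀ × d  ⇒  Kc = ETc / (ET₀ × d)
Kc = 67.2 / (4.10 × 14) = 67.2 / 57.40 = 1.1707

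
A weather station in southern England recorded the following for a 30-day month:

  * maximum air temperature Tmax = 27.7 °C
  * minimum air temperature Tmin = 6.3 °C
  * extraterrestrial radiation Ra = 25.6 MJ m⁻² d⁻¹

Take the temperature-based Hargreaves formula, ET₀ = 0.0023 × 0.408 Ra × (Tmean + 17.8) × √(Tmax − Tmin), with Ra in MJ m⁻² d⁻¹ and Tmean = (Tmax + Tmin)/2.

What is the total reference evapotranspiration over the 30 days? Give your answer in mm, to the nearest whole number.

Tmean = (27.7 + 6.3)/2 = 17.00 °C
0.408 Ra = 0.408 × 25.6 = 10.4448 mm/d equivalent
ET₀ = 0.0023 × 10.4448 × (17.00 + 17.8) × √21.4 = 0.0023 × 10.4448 × 34.80 × 4.6260 = 3.8673 mm/d
Over 30 days: 3.8673 × 30 = 116.019 mm

116 mm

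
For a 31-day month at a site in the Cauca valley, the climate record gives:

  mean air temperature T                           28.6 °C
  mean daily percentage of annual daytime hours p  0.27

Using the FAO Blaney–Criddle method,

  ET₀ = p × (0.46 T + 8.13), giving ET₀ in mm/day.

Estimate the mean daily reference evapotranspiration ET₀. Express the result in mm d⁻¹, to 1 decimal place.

ET₀ = 0.27 × (0.46 × 28.6 + 8.13) = 0.27 × 21.286 = 5.7472 mm/d

5.7 mm d⁻¹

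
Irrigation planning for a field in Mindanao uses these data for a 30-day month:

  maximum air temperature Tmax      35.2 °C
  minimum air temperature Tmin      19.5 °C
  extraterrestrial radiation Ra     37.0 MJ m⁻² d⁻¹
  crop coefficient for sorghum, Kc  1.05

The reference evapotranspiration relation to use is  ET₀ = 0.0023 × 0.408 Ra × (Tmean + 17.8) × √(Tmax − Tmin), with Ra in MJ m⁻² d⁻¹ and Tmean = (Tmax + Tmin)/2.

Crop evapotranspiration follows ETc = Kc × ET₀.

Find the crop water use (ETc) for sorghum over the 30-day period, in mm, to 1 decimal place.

Tmean = (35.2 + 19.5)/2 = 27.35 °C
0.408 Ra = 0.408 × 37.0 = 15.0960 mm/d equivalent
ET₀ = 0.0023 × 15.0960 × (27.35 + 17.8) × √15.7 = 0.0023 × 15.0960 × 45.15 × 3.9623 = 6.2115 mm/d
ETc = Kc × ET₀ = 1.05 × 6.2115 = 6.5221 mm/d
Over 30 days: 6.5221 × 30 = 195.663 mm

195.7 mm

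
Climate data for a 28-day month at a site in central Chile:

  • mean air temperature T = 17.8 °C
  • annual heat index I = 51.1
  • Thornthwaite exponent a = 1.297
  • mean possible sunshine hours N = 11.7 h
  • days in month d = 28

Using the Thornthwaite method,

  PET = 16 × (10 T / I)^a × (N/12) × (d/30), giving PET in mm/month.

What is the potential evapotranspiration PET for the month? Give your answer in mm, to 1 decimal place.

10T/I = 10 × 17.8 / 51.1 = 3.4834
(10T/I)^a = 3.4834^1.297 = 5.0464
Uncorrected PET = 16 × 5.0464 = 80.742 mm
Correction = (N/12)(d/30) = (11.7/12)(28/30) = 0.9100
PET = 80.742 × 0.9100 = 73.475 mm/month

73.5 mm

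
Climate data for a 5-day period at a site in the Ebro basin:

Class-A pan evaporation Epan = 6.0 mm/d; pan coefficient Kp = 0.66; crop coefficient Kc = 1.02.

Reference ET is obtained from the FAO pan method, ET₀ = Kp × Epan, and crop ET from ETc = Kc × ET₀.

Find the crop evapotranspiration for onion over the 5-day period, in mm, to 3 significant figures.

ET₀ = 0.66 × 6.0 = 3.9600 mm/d
ETc = Kc × ET₀ = 1.02 × 3.9600 = 4.0392 mm/d
Over 5 days: 4.0392 × 5 = 20.196 mm

20.2 mm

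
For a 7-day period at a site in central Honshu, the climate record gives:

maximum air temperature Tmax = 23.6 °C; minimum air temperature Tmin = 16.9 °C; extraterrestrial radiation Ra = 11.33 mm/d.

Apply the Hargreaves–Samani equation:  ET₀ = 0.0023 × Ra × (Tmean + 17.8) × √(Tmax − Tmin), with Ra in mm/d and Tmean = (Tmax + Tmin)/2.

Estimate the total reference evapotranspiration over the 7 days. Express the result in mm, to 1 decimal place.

Tmean = (23.6 + 16.9)/2 = 20.25 °C
ET₀ = 0.0023 × 11.33 × (20.25 + 17.8) × √6.7 = 0.0023 × 11.33 × 38.05 × 2.5884 = 2.5665 mm/d
Over 7 days: 2.5665 × 7 = 17.966 mm

18.0 mm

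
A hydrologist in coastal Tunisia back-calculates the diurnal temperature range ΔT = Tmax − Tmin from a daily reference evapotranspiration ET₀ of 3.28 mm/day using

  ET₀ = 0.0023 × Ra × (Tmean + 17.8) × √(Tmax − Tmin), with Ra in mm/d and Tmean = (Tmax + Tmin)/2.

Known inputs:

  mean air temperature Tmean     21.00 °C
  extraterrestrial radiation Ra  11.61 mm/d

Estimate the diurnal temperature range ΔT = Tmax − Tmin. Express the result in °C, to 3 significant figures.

10.0 °C

√ΔT = ET₀ / [0.0023 × Ra × (Tmean+17.8)] = 3.28 / (0.0023 × 11.61 × 38.80) = 3.1658
ΔT = 3.1658² = 10.022 °C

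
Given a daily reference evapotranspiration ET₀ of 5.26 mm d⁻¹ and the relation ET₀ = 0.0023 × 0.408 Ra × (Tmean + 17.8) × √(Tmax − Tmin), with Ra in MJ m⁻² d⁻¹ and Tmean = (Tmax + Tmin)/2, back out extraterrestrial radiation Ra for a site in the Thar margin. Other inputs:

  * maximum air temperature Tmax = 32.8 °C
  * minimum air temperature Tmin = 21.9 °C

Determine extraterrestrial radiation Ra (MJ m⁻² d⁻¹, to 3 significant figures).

37.6 MJ m⁻² d⁻¹

Tmean = (32.8+21.9)/2 = 27.35 °C; ΔT = 10.9
Ra = ET₀ / [0.0023 × 0.408 × (Tmean+17.8) × √ΔT]
   = 5.26 / (0.0023 × 0.408 × 45.15 × 3.3015) = 37.604 MJ m⁻² d⁻¹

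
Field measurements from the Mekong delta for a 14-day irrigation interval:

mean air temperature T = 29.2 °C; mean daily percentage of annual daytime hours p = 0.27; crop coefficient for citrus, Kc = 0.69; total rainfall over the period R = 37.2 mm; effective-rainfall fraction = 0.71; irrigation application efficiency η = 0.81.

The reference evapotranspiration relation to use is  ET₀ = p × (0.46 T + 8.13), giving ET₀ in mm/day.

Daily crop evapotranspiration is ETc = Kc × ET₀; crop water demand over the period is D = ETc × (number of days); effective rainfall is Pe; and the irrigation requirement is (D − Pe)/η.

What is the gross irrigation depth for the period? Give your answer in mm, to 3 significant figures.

36.8 mm

ET₀ = 0.27 × (0.46 × 29.2 + 8.13) = 0.27 × 21.562 = 5.8217 mm/d
ETc = Kc × ET₀ = 0.69 × 5.8217 = 4.0170 mm/d
Crop demand D = ETc × 14 d = 4.0170 × 14 = 56.238 mm
Pe = 0.71 × 37.2 = 26.412 mm
D − Pe = 56.238 − 26.412 = 29.826 mm
Gross irrigation = 29.826 / 0.81 = 36.822 mm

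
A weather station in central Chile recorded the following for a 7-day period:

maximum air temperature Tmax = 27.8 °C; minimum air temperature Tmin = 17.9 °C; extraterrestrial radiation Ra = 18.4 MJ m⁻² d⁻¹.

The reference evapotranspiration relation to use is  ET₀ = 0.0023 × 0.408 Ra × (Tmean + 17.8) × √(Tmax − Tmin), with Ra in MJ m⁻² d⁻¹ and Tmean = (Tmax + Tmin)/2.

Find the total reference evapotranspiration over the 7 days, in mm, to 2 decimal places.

15.46 mm

Tmean = (27.8 + 17.9)/2 = 22.85 °C
0.408 Ra = 0.408 × 18.4 = 7.5072 mm/d equivalent
ET₀ = 0.0023 × 7.5072 × (22.85 + 17.8) × √9.9 = 0.0023 × 7.5072 × 40.65 × 3.1464 = 2.2084 mm/d
Over 7 days: 2.2084 × 7 = 15.459 mm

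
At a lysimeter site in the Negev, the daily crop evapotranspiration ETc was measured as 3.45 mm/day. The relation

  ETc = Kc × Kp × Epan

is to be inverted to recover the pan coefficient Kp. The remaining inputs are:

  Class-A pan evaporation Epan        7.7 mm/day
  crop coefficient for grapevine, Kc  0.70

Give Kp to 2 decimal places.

0.64

ETc = Kc × Kp × Epan  ⇒  Kp = ETc / (Kc × Epan)
Kp = 3.45 / (0.70 × 7.7) = 3.45 / 5.390 = 0.6401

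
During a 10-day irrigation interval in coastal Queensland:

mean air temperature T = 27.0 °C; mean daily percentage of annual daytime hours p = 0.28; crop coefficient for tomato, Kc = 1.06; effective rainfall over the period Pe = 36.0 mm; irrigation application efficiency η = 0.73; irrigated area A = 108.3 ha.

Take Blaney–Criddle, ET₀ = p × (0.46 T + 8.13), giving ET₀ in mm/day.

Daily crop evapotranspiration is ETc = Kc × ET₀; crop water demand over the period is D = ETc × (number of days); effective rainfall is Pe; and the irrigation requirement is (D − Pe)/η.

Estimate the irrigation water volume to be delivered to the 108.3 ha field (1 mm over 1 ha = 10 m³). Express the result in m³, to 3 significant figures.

ET₀ = 0.28 × (0.46 × 27.0 + 8.13) = 0.28 × 20.550 = 5.7540 mm/d
ETc = Kc × ET₀ = 1.06 × 5.7540 = 6.0992 mm/d
Crop demand D = ETc × 10 d = 6.0992 × 10 = 60.992 mm
D − Pe = 60.992 − 36.0 = 24.992 mm
Gross irrigation = 24.992 / 0.73 = 34.236 mm
Volume = 34.236 mm × 108.3 ha × 10 = 37077.6 m³

37100 m³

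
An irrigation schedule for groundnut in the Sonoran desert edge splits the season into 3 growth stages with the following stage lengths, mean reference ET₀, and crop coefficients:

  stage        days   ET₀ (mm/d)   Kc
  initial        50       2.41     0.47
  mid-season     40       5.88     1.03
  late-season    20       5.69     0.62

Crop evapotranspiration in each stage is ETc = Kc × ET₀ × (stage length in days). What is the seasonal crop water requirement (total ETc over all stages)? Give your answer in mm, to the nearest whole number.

initial: 0.47 × 2.41 × 50 = 56.64 mm
mid-season: 1.03 × 5.88 × 40 = 242.26 mm
late-season: 0.62 × 5.69 × 20 = 70.56 mm
Seasonal total = 369.46 mm

369 mm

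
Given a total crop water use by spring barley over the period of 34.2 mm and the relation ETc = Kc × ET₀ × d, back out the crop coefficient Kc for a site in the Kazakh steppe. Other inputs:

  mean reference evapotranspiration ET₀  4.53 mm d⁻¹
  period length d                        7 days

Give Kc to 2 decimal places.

ETc = Kc × ET₀ × d  ⇒  Kc = ETc / (ET₀ × d)
Kc = 34.2 / (4.53 × 7) = 34.2 / 31.71 = 1.0785

1.08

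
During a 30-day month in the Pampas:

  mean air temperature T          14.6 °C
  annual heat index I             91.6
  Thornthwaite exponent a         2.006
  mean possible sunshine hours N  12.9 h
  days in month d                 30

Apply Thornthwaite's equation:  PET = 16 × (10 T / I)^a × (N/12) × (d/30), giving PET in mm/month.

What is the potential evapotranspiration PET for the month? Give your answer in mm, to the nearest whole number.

10T/I = 10 × 14.6 / 91.6 = 1.5939
(10T/I)^a = 1.5939^2.006 = 2.5476
Uncorrected PET = 16 × 2.5476 = 40.762 mm
Correction = (N/12)(d/30) = (12.9/12)(30/30) = 1.0750
PET = 40.762 × 1.0750 = 43.819 mm/month

44 mm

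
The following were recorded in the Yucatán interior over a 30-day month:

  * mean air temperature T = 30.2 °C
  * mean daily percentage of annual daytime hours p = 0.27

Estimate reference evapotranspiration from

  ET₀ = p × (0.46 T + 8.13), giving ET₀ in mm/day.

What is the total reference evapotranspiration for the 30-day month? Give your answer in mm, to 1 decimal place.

178.4 mm

ET₀ = 0.27 × (0.46 × 30.2 + 8.13) = 0.27 × 22.022 = 5.9459 mm/d
Monthly total = 5.9459 × 30 = 178.377 mm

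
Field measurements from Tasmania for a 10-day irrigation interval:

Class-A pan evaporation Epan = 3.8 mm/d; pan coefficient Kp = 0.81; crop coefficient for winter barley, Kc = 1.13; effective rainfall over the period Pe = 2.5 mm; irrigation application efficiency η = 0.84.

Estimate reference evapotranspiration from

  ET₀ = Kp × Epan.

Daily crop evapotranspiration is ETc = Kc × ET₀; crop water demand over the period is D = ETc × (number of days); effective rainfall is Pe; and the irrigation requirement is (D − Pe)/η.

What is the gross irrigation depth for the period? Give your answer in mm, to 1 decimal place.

ET₀ = 0.81 × 3.8 = 3.0780 mm/d
ETc = Kc × ET₀ = 1.13 × 3.0780 = 3.4781 mm/d
Crop demand D = ETc × 10 d = 3.4781 × 10 = 34.781 mm
D − Pe = 34.781 − 2.5 = 32.281 mm
Gross irrigation = 32.281 / 0.84 = 38.430 mm

38.4 mm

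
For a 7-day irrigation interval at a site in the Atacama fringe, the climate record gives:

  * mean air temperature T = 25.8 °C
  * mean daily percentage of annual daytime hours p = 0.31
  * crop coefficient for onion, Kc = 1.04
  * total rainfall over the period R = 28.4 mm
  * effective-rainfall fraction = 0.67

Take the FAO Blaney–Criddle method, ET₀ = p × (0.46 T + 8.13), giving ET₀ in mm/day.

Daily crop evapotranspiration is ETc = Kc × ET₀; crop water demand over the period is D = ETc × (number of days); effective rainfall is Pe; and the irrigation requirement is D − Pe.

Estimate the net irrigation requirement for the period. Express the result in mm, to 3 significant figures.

26.1 mm

ET₀ = 0.31 × (0.46 × 25.8 + 8.13) = 0.31 × 19.998 = 6.1994 mm/d
ETc = Kc × ET₀ = 1.04 × 6.1994 = 6.4474 mm/d
Crop demand D = ETc × 7 d = 6.4474 × 7 = 45.132 mm
Pe = 0.67 × 28.4 = 19.028 mm
D − Pe = 45.132 − 19.028 = 26.104 mm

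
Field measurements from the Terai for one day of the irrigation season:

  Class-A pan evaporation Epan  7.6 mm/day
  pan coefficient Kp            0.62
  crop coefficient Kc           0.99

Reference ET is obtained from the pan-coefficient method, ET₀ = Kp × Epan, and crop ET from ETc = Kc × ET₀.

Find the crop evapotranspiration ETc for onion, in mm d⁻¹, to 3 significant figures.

4.66 mm d⁻¹

ET₀ = 0.62 × 7.6 = 4.7120 mm/d
ETc = Kc × ET₀ = 0.99 × 4.7120 = 4.6649 mm/d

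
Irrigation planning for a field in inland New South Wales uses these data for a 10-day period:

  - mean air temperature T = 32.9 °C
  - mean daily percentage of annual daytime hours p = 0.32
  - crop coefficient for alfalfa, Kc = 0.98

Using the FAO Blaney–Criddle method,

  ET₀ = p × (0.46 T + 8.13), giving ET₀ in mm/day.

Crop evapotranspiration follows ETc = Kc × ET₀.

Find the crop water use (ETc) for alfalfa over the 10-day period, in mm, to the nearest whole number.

ET₀ = 0.32 × (0.46 × 32.9 + 8.13) = 0.32 × 23.264 = 7.4445 mm/d
ETc = Kc × ET₀ = 0.98 × 7.4445 = 7.2956 mm/d
Over 10 days: 7.2956 × 10 = 72.956 mm

73 mm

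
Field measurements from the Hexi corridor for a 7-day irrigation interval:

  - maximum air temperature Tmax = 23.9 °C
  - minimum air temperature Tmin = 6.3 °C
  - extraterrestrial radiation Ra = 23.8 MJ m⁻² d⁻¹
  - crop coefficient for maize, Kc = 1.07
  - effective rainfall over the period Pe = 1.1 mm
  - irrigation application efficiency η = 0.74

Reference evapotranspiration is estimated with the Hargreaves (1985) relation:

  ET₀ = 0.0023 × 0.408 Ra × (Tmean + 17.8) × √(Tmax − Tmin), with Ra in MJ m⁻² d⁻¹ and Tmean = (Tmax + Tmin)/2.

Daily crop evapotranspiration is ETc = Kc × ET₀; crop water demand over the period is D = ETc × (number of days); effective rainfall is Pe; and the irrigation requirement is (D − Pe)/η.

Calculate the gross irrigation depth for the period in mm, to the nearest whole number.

30 mm

Tmean = (23.9 + 6.3)/2 = 15.10 °C
0.408 Ra = 0.408 × 23.8 = 9.7104 mm/d equivalent
ET₀ = 0.0023 × 9.7104 × (15.10 + 17.8) × √17.6 = 0.0023 × 9.7104 × 32.90 × 4.1952 = 3.0826 mm/d
ETc = Kc × ET₀ = 1.07 × 3.0826 = 3.2984 mm/d
Crop demand D = ETc × 7 d = 3.2984 × 7 = 23.089 mm
D − Pe = 23.089 − 1.1 = 21.989 mm
Gross irrigation = 21.989 / 0.74 = 29.715 mm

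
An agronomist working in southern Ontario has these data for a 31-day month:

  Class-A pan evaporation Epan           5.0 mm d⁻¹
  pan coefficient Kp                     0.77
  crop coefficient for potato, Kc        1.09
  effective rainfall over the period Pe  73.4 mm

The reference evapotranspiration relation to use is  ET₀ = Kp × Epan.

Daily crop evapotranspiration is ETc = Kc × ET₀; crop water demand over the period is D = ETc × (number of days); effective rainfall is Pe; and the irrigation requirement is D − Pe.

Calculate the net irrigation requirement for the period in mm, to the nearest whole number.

57 mm

ET₀ = 0.77 × 5.0 = 3.8500 mm/d
ETc = Kc × ET₀ = 1.09 × 3.8500 = 4.1965 mm/d
Crop demand D = ETc × 31 d = 4.1965 × 31 = 130.092 mm
D − Pe = 130.092 − 73.4 = 56.692 mm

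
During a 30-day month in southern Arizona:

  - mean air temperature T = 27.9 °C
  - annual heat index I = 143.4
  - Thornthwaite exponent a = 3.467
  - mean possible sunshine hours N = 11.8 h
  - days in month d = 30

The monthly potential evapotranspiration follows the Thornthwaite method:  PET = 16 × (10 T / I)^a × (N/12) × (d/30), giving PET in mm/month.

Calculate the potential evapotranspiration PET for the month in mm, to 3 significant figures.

10T/I = 10 × 27.9 / 143.4 = 1.9456
(10T/I)^a = 1.9456^3.467 = 10.0496
Uncorrected PET = 16 × 10.0496 = 160.794 mm
Correction = (N/12)(d/30) = (11.8/12)(30/30) = 0.9833
PET = 160.794 × 0.9833 = 158.109 mm/month

158 mm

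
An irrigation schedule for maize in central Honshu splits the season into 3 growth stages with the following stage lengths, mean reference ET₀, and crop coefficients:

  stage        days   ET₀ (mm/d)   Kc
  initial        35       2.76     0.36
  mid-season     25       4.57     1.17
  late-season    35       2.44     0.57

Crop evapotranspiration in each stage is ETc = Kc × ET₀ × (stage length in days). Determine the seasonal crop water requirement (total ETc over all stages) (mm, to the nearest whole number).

initial: 0.36 × 2.76 × 35 = 34.78 mm
mid-season: 1.17 × 4.57 × 25 = 133.67 mm
late-season: 0.57 × 2.44 × 35 = 48.68 mm
Seasonal total = 217.13 mm

217 mm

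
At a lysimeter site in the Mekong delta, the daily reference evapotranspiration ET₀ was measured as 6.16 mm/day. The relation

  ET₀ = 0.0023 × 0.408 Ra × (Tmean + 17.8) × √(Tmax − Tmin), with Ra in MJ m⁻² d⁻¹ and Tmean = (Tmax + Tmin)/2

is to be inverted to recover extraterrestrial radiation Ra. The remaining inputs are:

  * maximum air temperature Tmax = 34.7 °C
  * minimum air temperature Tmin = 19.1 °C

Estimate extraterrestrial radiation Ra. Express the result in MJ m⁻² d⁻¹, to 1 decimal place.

37.2 MJ m⁻² d⁻¹

Tmean = (34.7+19.1)/2 = 26.90 °C; ΔT = 15.6
Ra = ET₀ / [0.0023 × 0.408 × (Tmean+17.8) × √ΔT]
   = 6.16 / (0.0023 × 0.408 × 44.70 × 3.9497) = 37.181 MJ m⁻² d⁻¹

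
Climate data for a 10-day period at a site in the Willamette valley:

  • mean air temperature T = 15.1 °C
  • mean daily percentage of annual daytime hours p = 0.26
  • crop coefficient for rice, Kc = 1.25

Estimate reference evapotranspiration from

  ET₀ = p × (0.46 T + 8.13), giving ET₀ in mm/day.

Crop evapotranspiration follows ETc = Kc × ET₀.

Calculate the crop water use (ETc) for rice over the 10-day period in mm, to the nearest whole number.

49 mm

ET₀ = 0.26 × (0.46 × 15.1 + 8.13) = 0.26 × 15.076 = 3.9198 mm/d
ETc = Kc × ET₀ = 1.25 × 3.9198 = 4.8998 mm/d
Over 10 days: 4.8998 × 10 = 48.998 mm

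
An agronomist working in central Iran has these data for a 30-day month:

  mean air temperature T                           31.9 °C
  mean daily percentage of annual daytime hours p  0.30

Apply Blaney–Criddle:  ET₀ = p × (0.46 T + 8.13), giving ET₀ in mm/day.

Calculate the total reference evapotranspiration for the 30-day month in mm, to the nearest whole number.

205 mm

ET₀ = 0.30 × (0.46 × 31.9 + 8.13) = 0.30 × 22.804 = 6.8412 mm/d
Monthly total = 6.8412 × 30 = 205.236 mm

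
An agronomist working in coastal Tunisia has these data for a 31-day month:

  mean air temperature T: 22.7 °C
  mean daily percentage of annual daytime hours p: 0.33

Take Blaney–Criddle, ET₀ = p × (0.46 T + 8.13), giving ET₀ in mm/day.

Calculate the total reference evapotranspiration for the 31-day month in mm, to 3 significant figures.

ET₀ = 0.33 × (0.46 × 22.7 + 8.13) = 0.33 × 18.572 = 6.1288 mm/d
Monthly total = 6.1288 × 31 = 189.993 mm

190 mm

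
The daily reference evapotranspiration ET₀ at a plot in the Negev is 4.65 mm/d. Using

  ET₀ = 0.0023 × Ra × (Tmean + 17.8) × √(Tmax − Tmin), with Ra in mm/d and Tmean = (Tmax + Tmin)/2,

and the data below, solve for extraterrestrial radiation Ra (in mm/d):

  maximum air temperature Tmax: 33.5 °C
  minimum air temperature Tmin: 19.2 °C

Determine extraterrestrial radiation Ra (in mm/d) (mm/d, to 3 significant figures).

12.1 mm/d

Tmean = 26.35 °C; √ΔT = 3.7815
Ra = ET₀ / [0.0023 × (Tmean+17.8) × √ΔT] = 4.65 / (0.0023 × 44.15 × 3.7815) = 12.110 mm/d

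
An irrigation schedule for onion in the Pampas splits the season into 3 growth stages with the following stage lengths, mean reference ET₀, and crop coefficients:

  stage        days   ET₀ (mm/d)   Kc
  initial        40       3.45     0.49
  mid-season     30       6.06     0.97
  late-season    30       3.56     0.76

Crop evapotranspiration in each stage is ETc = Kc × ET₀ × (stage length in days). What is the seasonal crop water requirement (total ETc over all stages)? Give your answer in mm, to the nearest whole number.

325 mm

initial: 0.49 × 3.45 × 40 = 67.62 mm
mid-season: 0.97 × 6.06 × 30 = 176.35 mm
late-season: 0.76 × 3.56 × 30 = 81.17 mm
Seasonal total = 325.14 mm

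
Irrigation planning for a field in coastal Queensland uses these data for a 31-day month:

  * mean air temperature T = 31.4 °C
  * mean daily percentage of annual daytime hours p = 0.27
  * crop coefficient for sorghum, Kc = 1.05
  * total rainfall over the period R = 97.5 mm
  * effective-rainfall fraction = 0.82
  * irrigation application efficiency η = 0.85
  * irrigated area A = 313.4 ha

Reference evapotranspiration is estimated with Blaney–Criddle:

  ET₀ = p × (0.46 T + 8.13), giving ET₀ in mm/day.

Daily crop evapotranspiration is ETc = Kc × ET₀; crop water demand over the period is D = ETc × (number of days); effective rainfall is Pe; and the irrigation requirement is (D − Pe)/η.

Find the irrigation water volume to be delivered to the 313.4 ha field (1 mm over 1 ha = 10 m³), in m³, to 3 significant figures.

437000 m³

ET₀ = 0.27 × (0.46 × 31.4 + 8.13) = 0.27 × 22.574 = 6.0950 mm/d
ETc = Kc × ET₀ = 1.05 × 6.0950 = 6.3998 mm/d
Crop demand D = ETc × 31 d = 6.3998 × 31 = 198.394 mm
Pe = 0.82 × 97.5 = 79.950 mm
D − Pe = 198.394 − 79.950 = 118.444 mm
Gross irrigation = 118.444 / 0.85 = 139.346 mm
Volume = 139.346 mm × 313.4 ha × 10 = 436710.4 m³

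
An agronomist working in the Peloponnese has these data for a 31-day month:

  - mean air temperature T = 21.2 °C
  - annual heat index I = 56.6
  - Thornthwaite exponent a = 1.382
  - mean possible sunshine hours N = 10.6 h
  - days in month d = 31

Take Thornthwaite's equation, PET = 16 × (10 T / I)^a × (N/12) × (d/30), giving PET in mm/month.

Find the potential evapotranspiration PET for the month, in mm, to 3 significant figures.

90.6 mm

10T/I = 10 × 21.2 / 56.6 = 3.7456
(10T/I)^a = 3.7456^1.382 = 6.2031
Uncorrected PET = 16 × 6.2031 = 99.250 mm
Correction = (N/12)(d/30) = (10.6/12)(31/30) = 0.9128
PET = 99.250 × 0.9128 = 90.595 mm/month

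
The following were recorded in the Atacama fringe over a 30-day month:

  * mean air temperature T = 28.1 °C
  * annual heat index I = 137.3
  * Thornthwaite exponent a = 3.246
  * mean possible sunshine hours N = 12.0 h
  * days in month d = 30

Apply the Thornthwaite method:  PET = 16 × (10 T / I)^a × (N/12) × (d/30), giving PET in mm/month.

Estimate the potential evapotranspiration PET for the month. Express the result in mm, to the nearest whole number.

164 mm

10T/I = 10 × 28.1 / 137.3 = 2.0466
(10T/I)^a = 2.0466^3.246 = 10.2238
Uncorrected PET = 16 × 10.2238 = 163.581 mm
Correction = (N/12)(d/30) = (12.0/12)(30/30) = 1.0000
PET = 163.581 × 1.0000 = 163.581 mm/month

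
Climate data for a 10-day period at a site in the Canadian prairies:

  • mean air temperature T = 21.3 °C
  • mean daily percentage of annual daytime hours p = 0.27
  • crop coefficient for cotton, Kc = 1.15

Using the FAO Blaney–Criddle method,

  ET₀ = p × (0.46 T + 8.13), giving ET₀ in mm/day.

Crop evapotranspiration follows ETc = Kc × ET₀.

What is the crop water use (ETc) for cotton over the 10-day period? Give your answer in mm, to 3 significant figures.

ET₀ = 0.27 × (0.46 × 21.3 + 8.13) = 0.27 × 17.928 = 4.8406 mm/d
ETc = Kc × ET₀ = 1.15 × 4.8406 = 5.5667 mm/d
Over 10 days: 5.5667 × 10 = 55.667 mm

55.7 mm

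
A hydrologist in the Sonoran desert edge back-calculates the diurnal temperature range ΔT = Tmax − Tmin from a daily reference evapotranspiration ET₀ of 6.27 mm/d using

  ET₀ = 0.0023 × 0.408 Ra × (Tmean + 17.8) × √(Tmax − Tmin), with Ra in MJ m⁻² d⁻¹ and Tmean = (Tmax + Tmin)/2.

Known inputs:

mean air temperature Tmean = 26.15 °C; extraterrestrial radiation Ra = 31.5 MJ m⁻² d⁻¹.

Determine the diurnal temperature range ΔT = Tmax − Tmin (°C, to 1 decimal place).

√ΔT = ET₀ / [0.0023 × 0.408 × Ra × (Tmean+17.8)] = 6.27 / (0.0023 × 12.8520 × 43.95) = 4.8263
ΔT = 4.8263² = 23.293 °C

23.3 °C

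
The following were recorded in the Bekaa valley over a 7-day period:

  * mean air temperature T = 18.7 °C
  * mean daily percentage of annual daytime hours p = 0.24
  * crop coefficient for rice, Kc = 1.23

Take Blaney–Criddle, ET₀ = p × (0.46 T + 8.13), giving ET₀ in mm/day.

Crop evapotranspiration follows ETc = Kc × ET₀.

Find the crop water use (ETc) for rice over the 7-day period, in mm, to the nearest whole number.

35 mm

ET₀ = 0.24 × (0.46 × 18.7 + 8.13) = 0.24 × 16.732 = 4.0157 mm/d
ETc = Kc × ET₀ = 1.23 × 4.0157 = 4.9393 mm/d
Over 7 days: 4.9393 × 7 = 34.575 mm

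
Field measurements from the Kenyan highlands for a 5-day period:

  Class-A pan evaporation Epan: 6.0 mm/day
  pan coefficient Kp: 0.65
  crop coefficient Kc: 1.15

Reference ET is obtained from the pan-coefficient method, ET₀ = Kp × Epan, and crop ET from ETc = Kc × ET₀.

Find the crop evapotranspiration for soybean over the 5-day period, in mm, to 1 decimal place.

ET₀ = 0.65 × 6.0 = 3.9000 mm/d
ETc = Kc × ET₀ = 1.15 × 3.9000 = 4.4850 mm/d
Over 5 days: 4.4850 × 5 = 22.425 mm

22.4 mm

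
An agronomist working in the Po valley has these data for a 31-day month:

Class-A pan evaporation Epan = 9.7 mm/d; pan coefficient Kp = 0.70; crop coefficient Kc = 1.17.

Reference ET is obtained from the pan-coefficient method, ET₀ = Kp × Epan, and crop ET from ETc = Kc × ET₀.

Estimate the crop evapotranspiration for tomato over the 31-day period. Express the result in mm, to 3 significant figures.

246 mm

ET₀ = 0.70 × 9.7 = 6.7900 mm/d
ETc = Kc × ET₀ = 1.17 × 6.7900 = 7.9443 mm/d
Over 31 days: 7.9443 × 31 = 246.273 mm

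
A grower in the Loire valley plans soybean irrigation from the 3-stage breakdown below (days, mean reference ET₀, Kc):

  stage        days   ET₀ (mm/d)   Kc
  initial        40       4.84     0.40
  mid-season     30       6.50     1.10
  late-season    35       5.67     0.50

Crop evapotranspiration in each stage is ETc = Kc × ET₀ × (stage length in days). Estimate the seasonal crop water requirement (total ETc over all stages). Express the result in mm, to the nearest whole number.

initial: 0.40 × 4.84 × 40 = 77.44 mm
mid-season: 1.10 × 6.50 × 30 = 214.50 mm
late-season: 0.50 × 5.67 × 35 = 99.23 mm
Seasonal total = 391.17 mm

391 mm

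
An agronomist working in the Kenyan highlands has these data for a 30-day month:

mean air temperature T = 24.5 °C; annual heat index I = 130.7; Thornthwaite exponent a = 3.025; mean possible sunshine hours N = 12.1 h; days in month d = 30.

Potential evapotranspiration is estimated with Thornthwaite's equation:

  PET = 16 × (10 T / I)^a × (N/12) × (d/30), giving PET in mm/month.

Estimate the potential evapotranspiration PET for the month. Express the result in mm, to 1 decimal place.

107.9 mm

10T/I = 10 × 24.5 / 130.7 = 1.8745
(10T/I)^a = 1.8745^3.025 = 6.6908
Uncorrected PET = 16 × 6.6908 = 107.053 mm
Correction = (N/12)(d/30) = (12.1/12)(30/30) = 1.0083
PET = 107.053 × 1.0083 = 107.942 mm/month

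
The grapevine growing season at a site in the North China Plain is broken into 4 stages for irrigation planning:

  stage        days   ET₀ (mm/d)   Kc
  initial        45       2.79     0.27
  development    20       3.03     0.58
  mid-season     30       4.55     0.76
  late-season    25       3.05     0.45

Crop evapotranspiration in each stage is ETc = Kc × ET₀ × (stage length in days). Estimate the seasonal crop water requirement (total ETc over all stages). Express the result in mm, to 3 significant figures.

207 mm

initial: 0.27 × 2.79 × 45 = 33.90 mm
development: 0.58 × 3.03 × 20 = 35.15 mm
mid-season: 0.76 × 4.55 × 30 = 103.74 mm
late-season: 0.45 × 3.05 × 25 = 34.31 mm
Seasonal total = 207.10 mm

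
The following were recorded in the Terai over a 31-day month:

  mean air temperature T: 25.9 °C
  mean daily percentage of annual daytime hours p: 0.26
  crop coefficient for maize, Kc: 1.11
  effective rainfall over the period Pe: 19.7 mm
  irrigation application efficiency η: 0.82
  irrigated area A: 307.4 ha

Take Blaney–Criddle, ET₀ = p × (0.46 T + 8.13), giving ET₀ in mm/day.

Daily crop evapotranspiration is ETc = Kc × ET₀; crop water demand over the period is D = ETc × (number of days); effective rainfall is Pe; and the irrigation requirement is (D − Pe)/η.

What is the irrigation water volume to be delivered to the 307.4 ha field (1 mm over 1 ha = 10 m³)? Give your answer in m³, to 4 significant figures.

598400 m³

ET₀ = 0.26 × (0.46 × 25.9 + 8.13) = 0.26 × 20.044 = 5.2114 mm/d
ETc = Kc × ET₀ = 1.11 × 5.2114 = 5.7847 mm/d
Crop demand D = ETc × 31 d = 5.7847 × 31 = 179.326 mm
D − Pe = 179.326 − 19.7 = 159.626 mm
Gross irrigation = 159.626 / 0.82 = 194.666 mm
Volume = 194.666 mm × 307.4 ha × 10 = 598403.3 m³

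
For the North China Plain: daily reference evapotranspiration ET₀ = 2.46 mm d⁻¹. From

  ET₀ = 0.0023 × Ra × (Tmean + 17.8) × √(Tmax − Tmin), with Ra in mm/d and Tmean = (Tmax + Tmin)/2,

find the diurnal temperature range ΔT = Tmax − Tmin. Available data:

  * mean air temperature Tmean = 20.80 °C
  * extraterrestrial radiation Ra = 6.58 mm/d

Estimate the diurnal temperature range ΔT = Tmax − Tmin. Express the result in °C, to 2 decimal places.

√ΔT = ET₀ / [0.0023 × Ra × (Tmean+17.8)] = 2.46 / (0.0023 × 6.58 × 38.60) = 4.2111
ΔT = 4.2111² = 17.733 °C

17.73 °C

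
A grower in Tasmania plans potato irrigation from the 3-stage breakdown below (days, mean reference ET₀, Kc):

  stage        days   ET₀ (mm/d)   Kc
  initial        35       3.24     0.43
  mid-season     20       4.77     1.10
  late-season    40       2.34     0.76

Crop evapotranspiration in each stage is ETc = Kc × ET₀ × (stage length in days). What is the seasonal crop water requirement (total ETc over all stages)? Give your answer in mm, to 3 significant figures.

225 mm

initial: 0.43 × 3.24 × 35 = 48.76 mm
mid-season: 1.10 × 4.77 × 20 = 104.94 mm
late-season: 0.76 × 2.34 × 40 = 71.14 mm
Seasonal total = 224.84 mm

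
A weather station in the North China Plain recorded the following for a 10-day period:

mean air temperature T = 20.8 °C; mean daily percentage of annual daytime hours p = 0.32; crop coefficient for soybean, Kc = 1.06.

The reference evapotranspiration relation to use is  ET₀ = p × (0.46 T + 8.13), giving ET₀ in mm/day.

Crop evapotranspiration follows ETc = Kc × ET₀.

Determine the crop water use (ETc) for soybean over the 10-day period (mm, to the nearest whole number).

ET₀ = 0.32 × (0.46 × 20.8 + 8.13) = 0.32 × 17.698 = 5.6634 mm/d
ETc = Kc × ET₀ = 1.06 × 5.6634 = 6.0032 mm/d
Over 10 days: 6.0032 × 10 = 60.032 mm

60 mm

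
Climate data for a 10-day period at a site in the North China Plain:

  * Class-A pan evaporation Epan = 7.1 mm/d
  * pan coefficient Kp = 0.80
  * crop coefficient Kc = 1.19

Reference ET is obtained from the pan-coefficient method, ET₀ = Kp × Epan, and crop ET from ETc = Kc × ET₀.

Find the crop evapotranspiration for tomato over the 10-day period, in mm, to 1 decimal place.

ET₀ = 0.80 × 7.1 = 5.6800 mm/d
ETc = Kc × ET₀ = 1.19 × 5.6800 = 6.7592 mm/d
Over 10 days: 6.7592 × 10 = 67.592 mm

67.6 mm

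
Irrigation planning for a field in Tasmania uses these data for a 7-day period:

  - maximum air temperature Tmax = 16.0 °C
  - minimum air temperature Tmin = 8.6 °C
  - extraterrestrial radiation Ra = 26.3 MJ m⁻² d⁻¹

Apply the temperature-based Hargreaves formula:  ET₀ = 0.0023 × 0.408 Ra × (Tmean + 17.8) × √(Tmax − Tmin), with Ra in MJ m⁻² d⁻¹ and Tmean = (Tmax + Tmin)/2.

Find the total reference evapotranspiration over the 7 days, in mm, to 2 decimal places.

Tmean = (16.0 + 8.6)/2 = 12.30 °C
0.408 Ra = 0.408 × 26.3 = 10.7304 mm/d equivalent
ET₀ = 0.0023 × 10.7304 × (12.30 + 17.8) × √7.4 = 0.0023 × 10.7304 × 30.10 × 2.7203 = 2.0208 mm/d
Over 7 days: 2.0208 × 7 = 14.146 mm

14.15 mm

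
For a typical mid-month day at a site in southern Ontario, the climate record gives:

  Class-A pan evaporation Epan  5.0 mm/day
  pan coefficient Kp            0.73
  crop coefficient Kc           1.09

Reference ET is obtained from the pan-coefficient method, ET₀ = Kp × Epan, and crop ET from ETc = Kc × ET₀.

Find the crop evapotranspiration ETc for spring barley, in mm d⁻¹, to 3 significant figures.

3.98 mm d⁻¹

ET₀ = 0.73 × 5.0 = 3.6500 mm/d
ETc = Kc × ET₀ = 1.09 × 3.6500 = 3.9785 mm/d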